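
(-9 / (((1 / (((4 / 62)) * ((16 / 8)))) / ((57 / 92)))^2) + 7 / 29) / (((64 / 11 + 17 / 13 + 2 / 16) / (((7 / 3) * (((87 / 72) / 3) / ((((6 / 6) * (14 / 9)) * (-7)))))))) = -193807471 / 88555337955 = -0.00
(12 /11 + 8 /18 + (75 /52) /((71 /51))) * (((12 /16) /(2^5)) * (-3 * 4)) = -939859 /1299584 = -0.72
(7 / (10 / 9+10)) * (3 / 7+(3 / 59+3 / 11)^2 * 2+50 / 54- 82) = -3201637921 / 63180150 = -50.67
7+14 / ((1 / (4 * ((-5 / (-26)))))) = 231 / 13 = 17.77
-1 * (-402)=402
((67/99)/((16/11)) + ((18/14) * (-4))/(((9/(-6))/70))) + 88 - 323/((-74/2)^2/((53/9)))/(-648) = 5244973049/15968016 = 328.47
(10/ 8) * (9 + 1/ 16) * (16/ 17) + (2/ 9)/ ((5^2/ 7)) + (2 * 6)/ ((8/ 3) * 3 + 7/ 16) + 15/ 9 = 211337/ 15300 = 13.81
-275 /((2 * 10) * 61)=-55 /244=-0.23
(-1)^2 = 1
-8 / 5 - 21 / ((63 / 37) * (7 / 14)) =-394 / 15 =-26.27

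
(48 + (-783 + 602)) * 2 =-266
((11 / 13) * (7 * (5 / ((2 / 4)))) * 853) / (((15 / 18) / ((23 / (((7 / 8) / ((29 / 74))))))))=300406128 / 481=624544.96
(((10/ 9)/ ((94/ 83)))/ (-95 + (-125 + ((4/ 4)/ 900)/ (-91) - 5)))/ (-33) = 3776500/ 28581054051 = 0.00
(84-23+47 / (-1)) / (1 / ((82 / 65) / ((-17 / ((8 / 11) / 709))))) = -9184 / 8617895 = -0.00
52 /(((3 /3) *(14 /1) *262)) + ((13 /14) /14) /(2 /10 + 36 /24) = 11609 /218246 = 0.05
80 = 80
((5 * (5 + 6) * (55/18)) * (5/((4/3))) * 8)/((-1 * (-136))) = 15125/408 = 37.07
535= 535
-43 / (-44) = 0.98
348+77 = 425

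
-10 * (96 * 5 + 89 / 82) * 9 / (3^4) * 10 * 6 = -3944900 / 123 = -32072.36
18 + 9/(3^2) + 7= 26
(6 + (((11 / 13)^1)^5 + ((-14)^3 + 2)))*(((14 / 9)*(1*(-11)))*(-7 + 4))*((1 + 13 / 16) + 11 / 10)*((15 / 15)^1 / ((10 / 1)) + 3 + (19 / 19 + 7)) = -674236667930749 / 148517200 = -4539788.44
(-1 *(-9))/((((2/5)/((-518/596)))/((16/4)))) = -11655/149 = -78.22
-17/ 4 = -4.25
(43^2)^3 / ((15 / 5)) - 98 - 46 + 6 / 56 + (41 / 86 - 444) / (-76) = 289214983268693 / 137256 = 2107120878.28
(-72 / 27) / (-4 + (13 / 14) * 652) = -28 / 6315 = -0.00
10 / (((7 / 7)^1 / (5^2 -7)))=180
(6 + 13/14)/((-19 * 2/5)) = -485/532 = -0.91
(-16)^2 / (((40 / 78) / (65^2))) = 2109120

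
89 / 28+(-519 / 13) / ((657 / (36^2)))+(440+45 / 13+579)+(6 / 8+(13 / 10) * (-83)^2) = 328939363 / 33215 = 9903.34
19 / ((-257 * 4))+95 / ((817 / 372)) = 1911263 / 44204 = 43.24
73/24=3.04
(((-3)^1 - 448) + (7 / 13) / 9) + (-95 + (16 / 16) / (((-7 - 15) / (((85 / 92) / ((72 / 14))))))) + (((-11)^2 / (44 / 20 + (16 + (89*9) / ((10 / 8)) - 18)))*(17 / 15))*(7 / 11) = -1657019541779 / 3035878560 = -545.81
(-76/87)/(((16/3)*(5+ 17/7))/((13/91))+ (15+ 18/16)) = -608/204247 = -0.00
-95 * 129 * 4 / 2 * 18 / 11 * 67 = -29559060 / 11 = -2687187.27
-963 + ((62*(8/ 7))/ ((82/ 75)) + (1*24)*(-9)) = -319773/ 287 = -1114.19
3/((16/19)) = 57/16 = 3.56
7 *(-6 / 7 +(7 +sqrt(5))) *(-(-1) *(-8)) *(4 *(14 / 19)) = -19264 / 19 - 3136 *sqrt(5) / 19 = -1382.96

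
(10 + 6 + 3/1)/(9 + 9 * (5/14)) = 14/9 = 1.56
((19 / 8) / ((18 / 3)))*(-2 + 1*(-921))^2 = 16186651 / 48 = 337221.90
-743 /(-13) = 743 /13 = 57.15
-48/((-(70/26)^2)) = 8112/1225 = 6.62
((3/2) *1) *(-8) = -12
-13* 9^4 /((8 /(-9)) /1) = 767637 /8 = 95954.62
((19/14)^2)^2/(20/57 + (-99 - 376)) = -7428297/1039344880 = -0.01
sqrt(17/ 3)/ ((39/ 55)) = 55*sqrt(51)/ 117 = 3.36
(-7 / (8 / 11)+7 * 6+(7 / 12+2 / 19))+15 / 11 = 172687 / 5016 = 34.43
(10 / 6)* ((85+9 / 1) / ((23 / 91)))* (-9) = -128310 / 23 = -5578.70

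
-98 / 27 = -3.63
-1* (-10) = 10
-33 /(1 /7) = -231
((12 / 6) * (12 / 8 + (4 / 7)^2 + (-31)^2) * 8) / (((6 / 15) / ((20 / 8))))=4717850 / 49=96282.65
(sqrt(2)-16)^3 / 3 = -4192 / 3 + 770 *sqrt(2) / 3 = -1034.35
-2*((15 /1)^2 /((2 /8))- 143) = -1514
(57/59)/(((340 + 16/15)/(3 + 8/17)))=855/86972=0.01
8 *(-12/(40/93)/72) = -31/10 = -3.10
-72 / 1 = -72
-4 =-4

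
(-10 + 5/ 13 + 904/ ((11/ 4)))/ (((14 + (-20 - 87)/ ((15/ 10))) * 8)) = -136899/ 196768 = -0.70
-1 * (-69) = 69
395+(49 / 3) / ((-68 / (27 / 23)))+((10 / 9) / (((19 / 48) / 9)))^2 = 1032.95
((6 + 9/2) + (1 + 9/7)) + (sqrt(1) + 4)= 249/14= 17.79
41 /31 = 1.32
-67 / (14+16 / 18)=-4.50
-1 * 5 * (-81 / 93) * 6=810 / 31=26.13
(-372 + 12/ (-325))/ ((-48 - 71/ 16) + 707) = -644864/ 1134575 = -0.57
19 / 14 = 1.36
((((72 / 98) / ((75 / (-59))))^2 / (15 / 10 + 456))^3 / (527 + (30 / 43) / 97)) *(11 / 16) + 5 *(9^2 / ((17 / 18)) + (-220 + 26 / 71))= -170266963369766262168814681585839530388 / 254378295317871066147175567626953125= -669.35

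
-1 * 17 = -17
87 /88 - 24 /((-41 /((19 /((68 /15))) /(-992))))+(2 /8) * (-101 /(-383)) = 1532353087 /1456484656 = 1.05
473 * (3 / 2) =1419 / 2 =709.50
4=4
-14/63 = -2/9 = -0.22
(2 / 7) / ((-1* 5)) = -2 / 35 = -0.06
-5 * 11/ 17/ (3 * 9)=-55/ 459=-0.12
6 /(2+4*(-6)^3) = -3 /431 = -0.01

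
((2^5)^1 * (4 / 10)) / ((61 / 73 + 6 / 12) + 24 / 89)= 831616 / 104295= 7.97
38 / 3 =12.67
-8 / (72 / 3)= -1 / 3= -0.33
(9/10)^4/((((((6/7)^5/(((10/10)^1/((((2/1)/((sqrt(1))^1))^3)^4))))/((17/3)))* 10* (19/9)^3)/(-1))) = -1874602359/89902284800000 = -0.00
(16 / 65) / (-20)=-4 / 325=-0.01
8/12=2/3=0.67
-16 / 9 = -1.78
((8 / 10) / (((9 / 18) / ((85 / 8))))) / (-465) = -17 / 465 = -0.04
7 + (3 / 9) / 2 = 43 / 6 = 7.17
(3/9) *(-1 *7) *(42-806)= 5348/3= 1782.67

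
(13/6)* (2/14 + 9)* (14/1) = 832/3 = 277.33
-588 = -588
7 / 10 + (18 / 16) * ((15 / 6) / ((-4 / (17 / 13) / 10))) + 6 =-5189 / 2080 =-2.49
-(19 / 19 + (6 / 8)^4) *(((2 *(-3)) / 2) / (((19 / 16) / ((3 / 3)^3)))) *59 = 59649 / 304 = 196.21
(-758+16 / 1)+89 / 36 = -26623 / 36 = -739.53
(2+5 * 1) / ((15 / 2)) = 14 / 15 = 0.93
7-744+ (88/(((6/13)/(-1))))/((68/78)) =-16247/17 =-955.71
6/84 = 1/14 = 0.07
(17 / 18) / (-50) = -17 / 900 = -0.02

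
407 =407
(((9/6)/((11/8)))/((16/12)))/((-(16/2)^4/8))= -0.00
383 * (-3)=-1149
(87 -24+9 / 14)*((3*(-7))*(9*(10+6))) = -192456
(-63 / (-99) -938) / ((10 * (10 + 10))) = -10311 / 2200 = -4.69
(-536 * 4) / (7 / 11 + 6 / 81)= -636768 / 211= -3017.86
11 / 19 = 0.58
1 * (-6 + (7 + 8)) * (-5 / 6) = -15 / 2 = -7.50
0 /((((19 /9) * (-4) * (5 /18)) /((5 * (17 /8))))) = 0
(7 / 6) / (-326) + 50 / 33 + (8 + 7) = 118421 / 7172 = 16.51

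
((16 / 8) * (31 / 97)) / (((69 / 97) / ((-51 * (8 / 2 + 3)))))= -7378 / 23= -320.78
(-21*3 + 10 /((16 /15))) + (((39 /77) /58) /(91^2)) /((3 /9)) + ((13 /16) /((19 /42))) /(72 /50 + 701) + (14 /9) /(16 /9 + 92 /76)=-7359085452720065 /138584241984188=-53.10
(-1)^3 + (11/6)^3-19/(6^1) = 431/216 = 2.00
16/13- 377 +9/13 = -4876/13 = -375.08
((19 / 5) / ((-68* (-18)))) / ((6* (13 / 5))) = 19 / 95472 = 0.00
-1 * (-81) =81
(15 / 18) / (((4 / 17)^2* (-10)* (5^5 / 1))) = -289 / 600000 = -0.00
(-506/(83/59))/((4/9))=-134343/166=-809.30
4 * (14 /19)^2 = 784 /361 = 2.17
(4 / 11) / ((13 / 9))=36 / 143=0.25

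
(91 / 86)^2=1.12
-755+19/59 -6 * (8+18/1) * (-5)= 1494/59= 25.32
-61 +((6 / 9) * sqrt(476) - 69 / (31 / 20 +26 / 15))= -16157 / 197 +4 * sqrt(119) / 3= -67.47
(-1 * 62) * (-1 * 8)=496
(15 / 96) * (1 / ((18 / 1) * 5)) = 1 / 576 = 0.00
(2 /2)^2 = 1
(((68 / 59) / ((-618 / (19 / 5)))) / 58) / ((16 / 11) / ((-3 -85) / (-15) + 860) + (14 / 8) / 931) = -6137466412 / 178798071315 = -0.03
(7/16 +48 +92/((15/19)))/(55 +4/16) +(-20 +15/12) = -3074/195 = -15.76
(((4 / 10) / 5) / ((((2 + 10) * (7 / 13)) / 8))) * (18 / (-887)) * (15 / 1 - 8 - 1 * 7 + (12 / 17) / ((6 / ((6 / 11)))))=-3744 / 29027075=-0.00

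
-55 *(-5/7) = 39.29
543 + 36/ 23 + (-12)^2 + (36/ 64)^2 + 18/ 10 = 690.68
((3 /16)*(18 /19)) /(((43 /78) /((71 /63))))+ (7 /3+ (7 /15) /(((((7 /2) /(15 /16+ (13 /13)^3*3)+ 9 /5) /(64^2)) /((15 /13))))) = 822.94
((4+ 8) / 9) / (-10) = -2 / 15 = -0.13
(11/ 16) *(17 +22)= 429/ 16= 26.81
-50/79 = -0.63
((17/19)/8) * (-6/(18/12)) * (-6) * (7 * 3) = 1071/19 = 56.37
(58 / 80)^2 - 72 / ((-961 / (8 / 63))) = 5759807 / 10763200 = 0.54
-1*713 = -713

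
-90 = -90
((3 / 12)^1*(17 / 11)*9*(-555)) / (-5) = 16983 / 44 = 385.98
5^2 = 25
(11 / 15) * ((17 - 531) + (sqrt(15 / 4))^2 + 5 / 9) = -373.78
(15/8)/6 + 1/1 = 21/16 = 1.31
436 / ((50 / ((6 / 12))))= 109 / 25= 4.36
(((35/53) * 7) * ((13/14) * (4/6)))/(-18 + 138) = 91/3816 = 0.02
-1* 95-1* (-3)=-92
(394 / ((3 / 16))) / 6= 3152 / 9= 350.22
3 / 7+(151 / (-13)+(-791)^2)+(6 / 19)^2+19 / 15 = 308308858804 / 492765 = 625671.18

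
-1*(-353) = 353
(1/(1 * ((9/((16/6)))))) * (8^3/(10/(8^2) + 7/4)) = 131072/1647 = 79.58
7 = 7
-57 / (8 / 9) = -513 / 8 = -64.12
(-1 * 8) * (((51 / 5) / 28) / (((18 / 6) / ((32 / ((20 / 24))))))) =-6528 / 175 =-37.30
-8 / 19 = -0.42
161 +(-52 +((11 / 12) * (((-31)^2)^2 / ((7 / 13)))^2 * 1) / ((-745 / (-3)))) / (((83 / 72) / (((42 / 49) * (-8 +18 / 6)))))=-40368090916.77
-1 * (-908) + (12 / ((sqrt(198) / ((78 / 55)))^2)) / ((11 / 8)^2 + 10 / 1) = 22992885284 / 25322275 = 908.01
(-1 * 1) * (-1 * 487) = 487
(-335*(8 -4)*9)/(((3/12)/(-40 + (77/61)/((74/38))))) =4284532080/2257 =1898330.56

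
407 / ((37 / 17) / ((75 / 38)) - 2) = -47175 / 104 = -453.61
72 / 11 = 6.55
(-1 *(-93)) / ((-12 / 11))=-85.25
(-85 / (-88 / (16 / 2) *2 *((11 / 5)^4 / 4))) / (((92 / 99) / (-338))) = -80803125 / 336743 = -239.95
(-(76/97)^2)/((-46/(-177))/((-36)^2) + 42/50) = -16562102400/22668078119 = -0.73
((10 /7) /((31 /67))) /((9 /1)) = 670 /1953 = 0.34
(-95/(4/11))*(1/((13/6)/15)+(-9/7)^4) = -314945235/124852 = -2522.55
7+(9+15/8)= 143/8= 17.88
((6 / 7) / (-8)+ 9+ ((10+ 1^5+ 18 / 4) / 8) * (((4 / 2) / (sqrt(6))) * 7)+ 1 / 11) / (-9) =-217 * sqrt(6) / 432-2767 / 2772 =-2.23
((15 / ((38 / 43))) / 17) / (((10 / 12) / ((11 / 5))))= 4257 / 1615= 2.64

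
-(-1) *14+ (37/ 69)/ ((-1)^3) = 13.46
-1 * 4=-4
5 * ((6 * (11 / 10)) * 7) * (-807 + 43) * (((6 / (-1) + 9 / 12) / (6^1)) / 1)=308847 / 2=154423.50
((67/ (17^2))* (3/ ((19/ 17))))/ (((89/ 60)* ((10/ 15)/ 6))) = 108540/ 28747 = 3.78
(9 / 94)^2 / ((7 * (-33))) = -27 / 680372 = -0.00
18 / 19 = 0.95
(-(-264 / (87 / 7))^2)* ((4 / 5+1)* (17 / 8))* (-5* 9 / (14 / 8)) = 37322208 / 841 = 44378.37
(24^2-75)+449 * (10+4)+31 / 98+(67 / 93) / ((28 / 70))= 30938008 / 4557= 6789.12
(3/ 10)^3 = 27/ 1000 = 0.03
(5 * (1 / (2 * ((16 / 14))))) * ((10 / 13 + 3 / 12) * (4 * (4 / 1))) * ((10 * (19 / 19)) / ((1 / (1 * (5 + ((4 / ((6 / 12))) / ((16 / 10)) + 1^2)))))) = 102025 / 26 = 3924.04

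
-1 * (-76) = 76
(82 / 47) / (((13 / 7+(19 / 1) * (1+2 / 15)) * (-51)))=-1435 / 981172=-0.00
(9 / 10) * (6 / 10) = 0.54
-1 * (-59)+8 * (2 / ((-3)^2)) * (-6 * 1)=48.33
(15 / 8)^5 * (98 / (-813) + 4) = 399178125 / 4440064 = 89.90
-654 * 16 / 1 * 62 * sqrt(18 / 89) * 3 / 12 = -486576 * sqrt(178) / 89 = -72940.83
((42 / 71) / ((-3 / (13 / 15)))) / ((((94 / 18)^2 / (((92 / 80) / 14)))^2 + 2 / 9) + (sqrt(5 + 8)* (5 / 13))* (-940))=-261798753267393083469 / 168837032468230362794014315-171739191931569990* sqrt(13) / 33767406493646072558802863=-0.00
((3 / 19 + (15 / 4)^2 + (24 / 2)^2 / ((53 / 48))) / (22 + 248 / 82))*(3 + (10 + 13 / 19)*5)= 2133839383 / 6543486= 326.10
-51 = -51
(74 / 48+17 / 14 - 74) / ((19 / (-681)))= 2716963 / 1064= 2553.54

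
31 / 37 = 0.84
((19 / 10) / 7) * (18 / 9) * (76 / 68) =361 / 595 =0.61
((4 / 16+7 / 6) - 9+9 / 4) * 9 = -48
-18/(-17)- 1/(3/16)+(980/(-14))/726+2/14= -4.23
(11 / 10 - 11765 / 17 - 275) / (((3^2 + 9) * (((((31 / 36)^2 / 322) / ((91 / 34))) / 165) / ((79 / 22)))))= -10263503972358 / 277729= -36955103.62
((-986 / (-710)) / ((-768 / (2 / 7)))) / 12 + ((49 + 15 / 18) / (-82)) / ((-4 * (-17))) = -71673061 / 7981263360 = -0.01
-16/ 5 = -3.20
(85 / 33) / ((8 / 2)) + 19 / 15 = 1261 / 660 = 1.91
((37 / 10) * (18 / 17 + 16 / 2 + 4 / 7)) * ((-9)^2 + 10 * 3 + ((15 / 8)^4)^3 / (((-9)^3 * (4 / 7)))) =620459944499932209 / 163552354631680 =3793.65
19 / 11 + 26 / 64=751 / 352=2.13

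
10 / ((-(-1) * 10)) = 1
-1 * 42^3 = -74088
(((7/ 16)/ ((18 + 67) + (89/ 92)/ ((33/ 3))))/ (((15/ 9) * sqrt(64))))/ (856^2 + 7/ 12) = 483/ 917748573880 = 0.00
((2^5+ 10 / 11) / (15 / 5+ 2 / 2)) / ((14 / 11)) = 181 / 28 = 6.46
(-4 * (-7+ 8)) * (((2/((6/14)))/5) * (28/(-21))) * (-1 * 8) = -1792/45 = -39.82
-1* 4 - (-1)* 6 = 2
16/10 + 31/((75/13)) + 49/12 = 3317/300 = 11.06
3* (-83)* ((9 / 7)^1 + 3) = -7470 / 7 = -1067.14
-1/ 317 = -0.00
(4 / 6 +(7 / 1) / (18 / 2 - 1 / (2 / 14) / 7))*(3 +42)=555 / 8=69.38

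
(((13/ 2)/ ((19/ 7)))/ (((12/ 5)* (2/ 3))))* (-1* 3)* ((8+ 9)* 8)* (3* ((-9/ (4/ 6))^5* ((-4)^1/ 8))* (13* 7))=-90899823633255/ 2432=-37376572217.62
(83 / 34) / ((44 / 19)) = 1577 / 1496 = 1.05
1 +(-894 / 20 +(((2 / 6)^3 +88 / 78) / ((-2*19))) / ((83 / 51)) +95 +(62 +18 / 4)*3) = 462713807 / 1845090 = 250.78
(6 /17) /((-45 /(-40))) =16 /51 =0.31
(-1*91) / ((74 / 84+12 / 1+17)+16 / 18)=-11466 / 3877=-2.96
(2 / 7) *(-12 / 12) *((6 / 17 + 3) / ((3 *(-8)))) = 19 / 476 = 0.04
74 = 74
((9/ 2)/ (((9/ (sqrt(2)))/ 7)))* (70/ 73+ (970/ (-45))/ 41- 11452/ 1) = -1079647996* sqrt(2)/ 26937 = -56682.36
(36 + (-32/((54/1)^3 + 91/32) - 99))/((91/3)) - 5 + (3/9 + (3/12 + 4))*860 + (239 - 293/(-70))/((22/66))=64161419906459/13756303470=4664.15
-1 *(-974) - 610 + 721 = 1085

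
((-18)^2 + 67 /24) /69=341 /72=4.74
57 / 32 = 1.78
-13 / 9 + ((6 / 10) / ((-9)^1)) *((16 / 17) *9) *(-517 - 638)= 99571 / 153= 650.79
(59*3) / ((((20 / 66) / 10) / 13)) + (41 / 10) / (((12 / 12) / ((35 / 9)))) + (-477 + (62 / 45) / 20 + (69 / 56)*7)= 45288383 / 600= 75480.64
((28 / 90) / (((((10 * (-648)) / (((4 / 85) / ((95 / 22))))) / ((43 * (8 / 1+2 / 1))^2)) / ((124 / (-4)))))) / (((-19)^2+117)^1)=8827126 / 1406915325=0.01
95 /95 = 1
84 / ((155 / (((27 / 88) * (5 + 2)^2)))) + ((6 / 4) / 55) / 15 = 69473 / 8525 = 8.15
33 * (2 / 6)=11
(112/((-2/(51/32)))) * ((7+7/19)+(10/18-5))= -14875/57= -260.96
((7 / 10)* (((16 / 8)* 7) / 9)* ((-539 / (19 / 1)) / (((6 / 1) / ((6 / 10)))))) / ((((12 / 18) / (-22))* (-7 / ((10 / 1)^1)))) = -41503 / 285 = -145.62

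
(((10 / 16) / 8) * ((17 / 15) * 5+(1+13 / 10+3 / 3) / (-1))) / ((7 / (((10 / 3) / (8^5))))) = 355 / 132120576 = 0.00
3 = 3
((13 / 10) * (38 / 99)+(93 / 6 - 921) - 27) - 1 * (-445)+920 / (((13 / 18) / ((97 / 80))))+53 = 14292617 / 12870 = 1110.54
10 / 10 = 1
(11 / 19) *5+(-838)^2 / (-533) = -13313321 / 10127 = -1314.64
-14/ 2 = -7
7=7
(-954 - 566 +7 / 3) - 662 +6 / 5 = -32677 / 15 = -2178.47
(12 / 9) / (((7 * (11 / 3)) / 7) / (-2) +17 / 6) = 4 / 3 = 1.33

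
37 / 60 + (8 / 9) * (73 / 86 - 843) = -5789227 / 7740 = -747.96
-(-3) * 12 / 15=12 / 5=2.40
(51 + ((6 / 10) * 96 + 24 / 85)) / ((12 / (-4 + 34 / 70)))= -75891 / 2380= -31.89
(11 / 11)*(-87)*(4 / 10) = -174 / 5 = -34.80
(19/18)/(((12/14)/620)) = 20615/27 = 763.52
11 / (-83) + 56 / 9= 4549 / 747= 6.09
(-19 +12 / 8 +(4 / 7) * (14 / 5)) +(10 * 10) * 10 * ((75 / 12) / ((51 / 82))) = 5116891 / 510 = 10033.12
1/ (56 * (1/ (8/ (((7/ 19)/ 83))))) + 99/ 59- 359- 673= -2885618/ 2891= -998.14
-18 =-18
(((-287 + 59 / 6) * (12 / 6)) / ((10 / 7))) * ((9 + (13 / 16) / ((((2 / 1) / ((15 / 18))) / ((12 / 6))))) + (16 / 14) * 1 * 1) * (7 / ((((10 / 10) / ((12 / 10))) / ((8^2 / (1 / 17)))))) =-2877818174 / 75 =-38370908.99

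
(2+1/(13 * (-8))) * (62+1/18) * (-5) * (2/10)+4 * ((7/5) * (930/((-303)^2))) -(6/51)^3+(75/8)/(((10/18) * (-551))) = -2127929909012737/17231603789712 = -123.49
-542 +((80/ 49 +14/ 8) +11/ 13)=-1370241/ 2548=-537.77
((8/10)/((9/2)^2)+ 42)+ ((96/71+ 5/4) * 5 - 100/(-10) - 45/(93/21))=195712529/3565620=54.89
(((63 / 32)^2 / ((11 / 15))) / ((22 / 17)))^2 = 1024336289025 / 61408804864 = 16.68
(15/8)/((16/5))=75/128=0.59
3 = 3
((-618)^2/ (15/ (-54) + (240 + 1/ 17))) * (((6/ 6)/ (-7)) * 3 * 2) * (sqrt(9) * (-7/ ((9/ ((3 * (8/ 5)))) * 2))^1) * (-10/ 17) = -329982336/ 73373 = -4497.33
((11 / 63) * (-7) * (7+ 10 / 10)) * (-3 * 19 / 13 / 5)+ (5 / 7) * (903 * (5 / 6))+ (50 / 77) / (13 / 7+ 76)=546.08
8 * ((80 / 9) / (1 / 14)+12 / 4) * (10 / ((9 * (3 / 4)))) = 367040 / 243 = 1510.45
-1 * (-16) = 16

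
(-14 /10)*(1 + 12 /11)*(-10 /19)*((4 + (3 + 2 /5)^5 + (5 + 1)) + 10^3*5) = 5498506454 /653125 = 8418.77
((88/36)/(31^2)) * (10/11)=20/8649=0.00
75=75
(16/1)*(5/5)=16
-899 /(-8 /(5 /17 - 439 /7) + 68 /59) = -98497137 /140318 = -701.96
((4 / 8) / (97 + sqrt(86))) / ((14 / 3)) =291 / 261044-3* sqrt(86) / 261044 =0.00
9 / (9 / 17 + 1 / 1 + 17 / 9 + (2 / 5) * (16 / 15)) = 34425 / 14707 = 2.34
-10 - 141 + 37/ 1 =-114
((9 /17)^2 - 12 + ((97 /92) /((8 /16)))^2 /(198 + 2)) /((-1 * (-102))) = -1430659199 /12475089600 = -0.11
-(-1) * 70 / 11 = 70 / 11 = 6.36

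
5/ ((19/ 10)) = 50/ 19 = 2.63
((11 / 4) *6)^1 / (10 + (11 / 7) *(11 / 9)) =2079 / 1502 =1.38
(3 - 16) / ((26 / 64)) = -32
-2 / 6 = -1 / 3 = -0.33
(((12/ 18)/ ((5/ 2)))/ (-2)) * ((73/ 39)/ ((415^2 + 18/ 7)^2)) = -7154/ 850270871764665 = -0.00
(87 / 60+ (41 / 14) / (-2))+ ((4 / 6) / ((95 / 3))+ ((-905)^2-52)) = 818973.01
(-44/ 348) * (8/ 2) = -44/ 87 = -0.51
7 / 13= 0.54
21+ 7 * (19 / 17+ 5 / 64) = 31955 / 1088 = 29.37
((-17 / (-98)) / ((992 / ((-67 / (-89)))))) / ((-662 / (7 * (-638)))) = 363341 / 409126592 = 0.00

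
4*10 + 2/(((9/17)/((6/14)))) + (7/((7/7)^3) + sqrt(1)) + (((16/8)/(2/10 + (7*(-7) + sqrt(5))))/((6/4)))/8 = 61901992/1247631 - 25*sqrt(5)/356466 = 49.62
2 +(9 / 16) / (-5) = 151 / 80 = 1.89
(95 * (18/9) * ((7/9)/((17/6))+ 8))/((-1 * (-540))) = 2.91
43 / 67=0.64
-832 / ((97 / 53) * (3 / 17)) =-749632 / 291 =-2576.05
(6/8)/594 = 1/792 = 0.00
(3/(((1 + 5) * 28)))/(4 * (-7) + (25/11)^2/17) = -2057/3190376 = -0.00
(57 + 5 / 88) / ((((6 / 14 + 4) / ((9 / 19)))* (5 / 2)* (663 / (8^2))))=1687056 / 7159295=0.24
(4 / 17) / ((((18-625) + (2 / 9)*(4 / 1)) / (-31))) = 1116 / 92735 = 0.01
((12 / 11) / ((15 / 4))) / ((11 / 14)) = 224 / 605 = 0.37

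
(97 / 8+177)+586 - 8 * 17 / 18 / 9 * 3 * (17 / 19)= 3171865 / 4104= 772.87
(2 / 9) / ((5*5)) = 2 / 225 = 0.01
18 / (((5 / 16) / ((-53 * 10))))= -30528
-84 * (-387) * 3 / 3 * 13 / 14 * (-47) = -1418742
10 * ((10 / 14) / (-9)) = -50 / 63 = -0.79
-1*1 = -1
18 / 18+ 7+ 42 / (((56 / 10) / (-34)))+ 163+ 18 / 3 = -78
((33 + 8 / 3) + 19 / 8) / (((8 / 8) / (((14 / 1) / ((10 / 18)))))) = 19173 / 20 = 958.65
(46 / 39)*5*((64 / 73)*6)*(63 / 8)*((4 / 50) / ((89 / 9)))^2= 15023232 / 939628625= 0.02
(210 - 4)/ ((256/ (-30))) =-24.14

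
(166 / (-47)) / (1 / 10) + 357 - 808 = -22857 / 47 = -486.32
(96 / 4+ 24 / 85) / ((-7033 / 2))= -4128 / 597805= -0.01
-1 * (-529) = 529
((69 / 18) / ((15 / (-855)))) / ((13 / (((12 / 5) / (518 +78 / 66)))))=-28842 / 371215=-0.08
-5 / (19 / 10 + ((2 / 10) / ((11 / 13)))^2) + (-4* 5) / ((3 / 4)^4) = -63035210 / 958473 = -65.77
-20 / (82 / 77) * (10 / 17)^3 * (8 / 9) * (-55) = 338800000 / 1812897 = 186.88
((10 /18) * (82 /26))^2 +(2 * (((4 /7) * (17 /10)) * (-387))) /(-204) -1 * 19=-5866429 /479115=-12.24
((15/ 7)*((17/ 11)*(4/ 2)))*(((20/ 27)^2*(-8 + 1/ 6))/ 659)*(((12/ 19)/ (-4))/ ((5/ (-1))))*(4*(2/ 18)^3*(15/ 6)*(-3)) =0.00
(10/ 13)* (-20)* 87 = -17400/ 13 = -1338.46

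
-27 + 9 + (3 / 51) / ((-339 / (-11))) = -103723 / 5763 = -18.00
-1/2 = -0.50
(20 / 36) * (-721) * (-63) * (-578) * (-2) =29171660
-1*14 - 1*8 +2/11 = -240/11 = -21.82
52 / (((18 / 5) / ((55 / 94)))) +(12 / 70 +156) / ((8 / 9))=10905031 / 59220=184.14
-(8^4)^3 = -68719476736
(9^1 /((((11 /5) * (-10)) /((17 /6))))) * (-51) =2601 /44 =59.11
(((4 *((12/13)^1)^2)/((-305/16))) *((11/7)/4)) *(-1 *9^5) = 1496537856/360815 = 4147.66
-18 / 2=-9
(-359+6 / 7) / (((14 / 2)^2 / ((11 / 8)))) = -27577 / 2744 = -10.05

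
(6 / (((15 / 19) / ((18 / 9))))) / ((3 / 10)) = 50.67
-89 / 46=-1.93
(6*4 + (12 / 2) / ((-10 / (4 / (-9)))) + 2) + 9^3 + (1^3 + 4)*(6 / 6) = 11404 / 15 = 760.27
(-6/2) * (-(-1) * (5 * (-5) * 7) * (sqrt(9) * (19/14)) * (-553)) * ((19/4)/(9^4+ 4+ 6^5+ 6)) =-44917425/114776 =-391.35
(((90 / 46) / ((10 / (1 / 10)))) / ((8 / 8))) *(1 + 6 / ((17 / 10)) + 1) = 423 / 3910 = 0.11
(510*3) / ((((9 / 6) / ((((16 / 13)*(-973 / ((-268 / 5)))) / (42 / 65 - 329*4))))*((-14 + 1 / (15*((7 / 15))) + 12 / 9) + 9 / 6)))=297738000 / 189445247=1.57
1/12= 0.08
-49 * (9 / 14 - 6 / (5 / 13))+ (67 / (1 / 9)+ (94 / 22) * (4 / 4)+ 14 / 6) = 1342.51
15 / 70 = 3 / 14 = 0.21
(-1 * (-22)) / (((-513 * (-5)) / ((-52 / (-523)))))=1144 / 1341495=0.00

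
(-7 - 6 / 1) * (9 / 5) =-117 / 5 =-23.40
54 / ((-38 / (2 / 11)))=-0.26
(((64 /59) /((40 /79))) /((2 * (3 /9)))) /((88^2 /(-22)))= -237 /25960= -0.01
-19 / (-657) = 19 / 657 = 0.03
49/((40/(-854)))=-20923/20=-1046.15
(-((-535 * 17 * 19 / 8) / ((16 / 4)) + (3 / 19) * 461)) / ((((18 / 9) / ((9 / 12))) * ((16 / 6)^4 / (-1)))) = -787086477 / 19922944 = -39.51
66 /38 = 33 /19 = 1.74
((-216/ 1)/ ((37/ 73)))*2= -31536/ 37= -852.32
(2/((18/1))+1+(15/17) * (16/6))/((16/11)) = 2915/1224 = 2.38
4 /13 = 0.31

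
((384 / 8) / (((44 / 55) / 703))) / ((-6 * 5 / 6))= -8436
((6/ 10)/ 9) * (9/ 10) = 3/ 50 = 0.06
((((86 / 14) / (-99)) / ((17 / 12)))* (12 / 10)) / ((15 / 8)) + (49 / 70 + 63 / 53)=19362923 / 10406550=1.86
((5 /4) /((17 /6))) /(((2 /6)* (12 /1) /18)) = 135 /68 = 1.99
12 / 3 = 4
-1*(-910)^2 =-828100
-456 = -456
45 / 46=0.98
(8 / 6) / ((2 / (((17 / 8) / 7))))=17 / 84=0.20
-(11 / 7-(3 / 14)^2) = -299 / 196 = -1.53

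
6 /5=1.20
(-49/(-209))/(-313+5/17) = -0.00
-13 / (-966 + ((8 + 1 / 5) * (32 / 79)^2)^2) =12658776325 / 938881799894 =0.01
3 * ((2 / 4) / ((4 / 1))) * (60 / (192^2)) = 5 / 8192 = 0.00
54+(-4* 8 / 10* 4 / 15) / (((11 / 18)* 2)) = 14658 / 275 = 53.30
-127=-127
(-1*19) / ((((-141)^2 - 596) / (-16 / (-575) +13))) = -7491 / 583625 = -0.01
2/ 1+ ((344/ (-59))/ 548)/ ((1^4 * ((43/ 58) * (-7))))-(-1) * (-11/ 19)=1529891/ 1075039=1.42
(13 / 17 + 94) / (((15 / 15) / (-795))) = -1280745 / 17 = -75337.94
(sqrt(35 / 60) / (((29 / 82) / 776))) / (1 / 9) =95448 * sqrt(21) / 29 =15082.68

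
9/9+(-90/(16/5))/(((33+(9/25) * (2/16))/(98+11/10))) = -367219/4406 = -83.35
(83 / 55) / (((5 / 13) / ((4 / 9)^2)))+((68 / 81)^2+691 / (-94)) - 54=-10154275429 / 169601850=-59.87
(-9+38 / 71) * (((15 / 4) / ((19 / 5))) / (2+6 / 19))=-45075 / 12496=-3.61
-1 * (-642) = 642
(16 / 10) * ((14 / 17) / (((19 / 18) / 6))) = 12096 / 1615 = 7.49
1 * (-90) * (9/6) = -135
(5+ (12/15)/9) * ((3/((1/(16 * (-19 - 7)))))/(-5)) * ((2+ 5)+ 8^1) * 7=666848/5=133369.60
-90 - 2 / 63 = -5672 / 63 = -90.03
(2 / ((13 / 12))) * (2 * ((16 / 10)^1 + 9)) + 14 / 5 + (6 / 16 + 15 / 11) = 249833 / 5720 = 43.68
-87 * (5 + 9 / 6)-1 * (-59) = -1013 / 2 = -506.50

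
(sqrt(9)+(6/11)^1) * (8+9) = 663/11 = 60.27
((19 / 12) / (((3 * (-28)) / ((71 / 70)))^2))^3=878639847414139 / 71418001746108874752000000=0.00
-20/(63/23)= -460/63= -7.30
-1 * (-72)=72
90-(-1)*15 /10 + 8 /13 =92.12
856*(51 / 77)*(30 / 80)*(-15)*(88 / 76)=-491130 / 133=-3692.71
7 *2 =14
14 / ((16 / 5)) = 35 / 8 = 4.38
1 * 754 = 754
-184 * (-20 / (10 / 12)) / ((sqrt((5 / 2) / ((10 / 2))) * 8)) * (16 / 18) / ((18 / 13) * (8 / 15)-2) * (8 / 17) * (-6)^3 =27555840 * sqrt(2) / 697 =55910.82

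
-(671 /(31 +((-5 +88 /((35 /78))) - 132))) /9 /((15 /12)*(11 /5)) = -4270 /14193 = -0.30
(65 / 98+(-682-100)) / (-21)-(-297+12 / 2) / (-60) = 32.36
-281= -281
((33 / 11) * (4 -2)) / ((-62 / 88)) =-264 / 31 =-8.52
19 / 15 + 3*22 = 1009 / 15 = 67.27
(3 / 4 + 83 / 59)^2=259081 / 55696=4.65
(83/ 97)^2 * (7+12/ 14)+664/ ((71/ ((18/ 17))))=1244520841/ 79496641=15.66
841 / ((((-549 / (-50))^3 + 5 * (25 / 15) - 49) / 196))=61813500000 / 481157447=128.47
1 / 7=0.14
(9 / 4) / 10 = 9 / 40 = 0.22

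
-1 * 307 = -307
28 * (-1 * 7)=-196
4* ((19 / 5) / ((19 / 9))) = 7.20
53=53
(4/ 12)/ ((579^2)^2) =1/ 337159584243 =0.00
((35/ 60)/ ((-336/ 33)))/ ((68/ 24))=-11/ 544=-0.02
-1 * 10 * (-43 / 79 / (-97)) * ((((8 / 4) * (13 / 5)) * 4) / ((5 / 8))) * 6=-429312 / 38315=-11.20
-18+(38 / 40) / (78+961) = -374021 / 20780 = -18.00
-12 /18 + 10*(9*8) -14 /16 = 17243 /24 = 718.46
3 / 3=1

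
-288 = -288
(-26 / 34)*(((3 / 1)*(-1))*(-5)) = -195 / 17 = -11.47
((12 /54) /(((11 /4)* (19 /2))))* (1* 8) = 128 /1881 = 0.07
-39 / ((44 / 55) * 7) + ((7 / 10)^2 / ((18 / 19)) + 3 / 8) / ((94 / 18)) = -55876 / 8225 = -6.79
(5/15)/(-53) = -1/159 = -0.01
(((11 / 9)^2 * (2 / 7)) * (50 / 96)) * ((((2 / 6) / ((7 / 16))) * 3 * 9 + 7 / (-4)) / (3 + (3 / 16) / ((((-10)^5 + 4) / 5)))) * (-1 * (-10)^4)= -265685205500000 / 19050378417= -13946.45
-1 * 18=-18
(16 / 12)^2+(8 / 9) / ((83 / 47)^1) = 2.28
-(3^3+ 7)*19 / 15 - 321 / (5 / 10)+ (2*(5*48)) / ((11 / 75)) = 426964 / 165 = 2587.66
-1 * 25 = -25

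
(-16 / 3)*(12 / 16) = -4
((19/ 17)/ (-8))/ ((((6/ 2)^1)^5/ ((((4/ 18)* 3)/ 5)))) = -19/ 247860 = -0.00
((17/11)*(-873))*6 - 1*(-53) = -88463/11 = -8042.09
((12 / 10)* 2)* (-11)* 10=-264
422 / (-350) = -211 / 175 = -1.21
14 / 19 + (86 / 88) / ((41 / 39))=57119 / 34276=1.67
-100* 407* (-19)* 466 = 360357800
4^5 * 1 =1024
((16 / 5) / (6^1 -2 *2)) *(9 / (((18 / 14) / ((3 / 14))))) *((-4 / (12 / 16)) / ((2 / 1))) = -32 / 5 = -6.40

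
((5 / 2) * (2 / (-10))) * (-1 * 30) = 15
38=38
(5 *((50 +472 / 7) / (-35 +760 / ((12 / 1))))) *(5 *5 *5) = 308250 / 119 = 2590.34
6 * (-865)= -5190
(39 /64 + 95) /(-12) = -6119 /768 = -7.97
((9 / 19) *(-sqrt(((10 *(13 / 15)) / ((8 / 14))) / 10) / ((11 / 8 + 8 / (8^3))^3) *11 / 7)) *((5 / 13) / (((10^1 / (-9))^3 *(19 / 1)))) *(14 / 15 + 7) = 2233516032 *sqrt(1365) / 2067762198125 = 0.04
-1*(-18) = 18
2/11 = 0.18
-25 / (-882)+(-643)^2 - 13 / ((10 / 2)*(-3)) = 1823314037 / 4410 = 413449.90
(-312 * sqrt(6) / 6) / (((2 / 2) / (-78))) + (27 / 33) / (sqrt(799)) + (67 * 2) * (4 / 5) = 9 * sqrt(799) / 8789 + 536 / 5 + 4056 * sqrt(6) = 10042.36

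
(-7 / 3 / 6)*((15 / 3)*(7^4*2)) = -84035 / 9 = -9337.22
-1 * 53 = -53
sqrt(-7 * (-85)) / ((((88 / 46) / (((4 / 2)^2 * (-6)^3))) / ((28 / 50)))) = -69552 * sqrt(595) / 275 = -6169.29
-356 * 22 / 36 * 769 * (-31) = 46676762 / 9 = 5186306.89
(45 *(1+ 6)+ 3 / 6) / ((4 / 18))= 5679 / 4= 1419.75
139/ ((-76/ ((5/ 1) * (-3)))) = 2085/ 76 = 27.43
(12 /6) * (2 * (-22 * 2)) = -176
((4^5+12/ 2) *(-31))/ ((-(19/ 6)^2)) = 1149480/ 361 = 3184.16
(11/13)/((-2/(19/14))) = -209/364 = -0.57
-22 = -22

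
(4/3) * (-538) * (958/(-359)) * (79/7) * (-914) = -148861044896/7539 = -19745462.91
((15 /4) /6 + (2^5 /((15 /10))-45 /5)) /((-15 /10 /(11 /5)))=-3421 /180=-19.01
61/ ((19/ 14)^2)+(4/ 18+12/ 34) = 33.69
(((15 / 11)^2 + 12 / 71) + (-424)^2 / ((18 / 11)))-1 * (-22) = 8496363749 / 77319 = 109887.14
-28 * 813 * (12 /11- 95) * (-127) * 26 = -77647230024 /11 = -7058839093.09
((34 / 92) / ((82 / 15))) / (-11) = -255 / 41492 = -0.01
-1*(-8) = 8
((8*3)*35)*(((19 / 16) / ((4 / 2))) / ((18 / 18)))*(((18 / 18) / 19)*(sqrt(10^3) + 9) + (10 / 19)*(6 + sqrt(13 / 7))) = 2999.08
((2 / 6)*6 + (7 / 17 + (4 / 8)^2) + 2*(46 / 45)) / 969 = 14401 / 2965140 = 0.00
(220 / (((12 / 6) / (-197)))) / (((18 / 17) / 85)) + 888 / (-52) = -203537473 / 117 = -1739636.52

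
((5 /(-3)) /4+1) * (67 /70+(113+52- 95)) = 4967 /120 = 41.39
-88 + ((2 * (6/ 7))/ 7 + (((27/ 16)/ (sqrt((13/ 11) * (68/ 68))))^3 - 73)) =-7877/ 49 + 216513 * sqrt(143)/ 692224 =-157.01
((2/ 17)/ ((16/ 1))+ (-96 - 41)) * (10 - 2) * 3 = -55893/ 17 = -3287.82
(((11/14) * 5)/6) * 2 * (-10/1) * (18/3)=-550/7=-78.57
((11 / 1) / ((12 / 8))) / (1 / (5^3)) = 2750 / 3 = 916.67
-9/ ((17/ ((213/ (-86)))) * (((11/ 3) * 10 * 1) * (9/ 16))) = 2556/ 40205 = 0.06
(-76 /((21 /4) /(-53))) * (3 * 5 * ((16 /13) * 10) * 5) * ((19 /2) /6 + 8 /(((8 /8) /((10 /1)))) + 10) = 2529584000 /39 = 64861128.21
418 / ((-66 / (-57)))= 361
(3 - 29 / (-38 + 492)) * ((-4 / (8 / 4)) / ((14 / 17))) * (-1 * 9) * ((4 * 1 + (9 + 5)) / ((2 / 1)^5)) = 1835541 / 50848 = 36.10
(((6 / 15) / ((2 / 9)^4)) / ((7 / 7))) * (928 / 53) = 2871.98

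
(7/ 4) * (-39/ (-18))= 91/ 24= 3.79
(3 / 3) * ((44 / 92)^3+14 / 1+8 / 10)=907013 / 60835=14.91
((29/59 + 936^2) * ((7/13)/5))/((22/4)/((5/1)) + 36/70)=5065589914/86671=58446.19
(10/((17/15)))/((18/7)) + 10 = 685/51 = 13.43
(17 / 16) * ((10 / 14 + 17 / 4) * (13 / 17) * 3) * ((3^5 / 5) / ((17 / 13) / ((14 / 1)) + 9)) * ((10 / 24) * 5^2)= 28541565 / 42368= 673.66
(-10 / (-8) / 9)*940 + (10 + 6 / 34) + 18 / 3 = 22450 / 153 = 146.73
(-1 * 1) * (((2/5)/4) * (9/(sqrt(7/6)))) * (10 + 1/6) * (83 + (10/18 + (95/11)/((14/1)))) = -7116443 * sqrt(42)/64680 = -713.05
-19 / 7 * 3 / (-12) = 0.68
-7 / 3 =-2.33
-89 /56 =-1.59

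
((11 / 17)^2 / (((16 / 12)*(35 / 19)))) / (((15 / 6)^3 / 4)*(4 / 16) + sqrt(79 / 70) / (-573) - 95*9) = -7921350084083040 / 39685755213248846323 + 8093657088*sqrt(5530) / 1389001432463709621305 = -0.00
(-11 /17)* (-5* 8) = 440 /17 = 25.88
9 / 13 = 0.69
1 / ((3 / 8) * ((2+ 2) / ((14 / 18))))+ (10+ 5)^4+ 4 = 1366997 / 27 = 50629.52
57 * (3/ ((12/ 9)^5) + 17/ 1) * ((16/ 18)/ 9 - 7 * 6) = -584791291/ 13824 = -42302.61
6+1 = 7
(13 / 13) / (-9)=-1 / 9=-0.11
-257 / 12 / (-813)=257 / 9756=0.03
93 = 93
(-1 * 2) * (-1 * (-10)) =-20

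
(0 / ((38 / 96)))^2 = 0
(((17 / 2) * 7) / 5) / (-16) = -119 / 160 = -0.74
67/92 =0.73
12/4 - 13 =-10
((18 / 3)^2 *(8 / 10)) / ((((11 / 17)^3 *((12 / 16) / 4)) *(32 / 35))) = 825384 / 1331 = 620.12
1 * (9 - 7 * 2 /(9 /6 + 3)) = 53 /9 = 5.89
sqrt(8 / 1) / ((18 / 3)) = sqrt(2) / 3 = 0.47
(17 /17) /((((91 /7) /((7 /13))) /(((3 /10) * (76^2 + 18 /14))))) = 121323 /1690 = 71.79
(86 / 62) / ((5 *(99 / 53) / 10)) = 4558 / 3069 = 1.49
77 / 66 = 7 / 6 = 1.17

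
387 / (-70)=-387 / 70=-5.53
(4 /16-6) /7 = -23 /28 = -0.82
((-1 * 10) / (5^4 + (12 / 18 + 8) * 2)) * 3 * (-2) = 180 / 1927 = 0.09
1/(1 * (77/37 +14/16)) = 296/875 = 0.34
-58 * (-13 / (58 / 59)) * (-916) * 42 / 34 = -14754012 / 17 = -867883.06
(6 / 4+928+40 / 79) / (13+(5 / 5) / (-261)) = 71.56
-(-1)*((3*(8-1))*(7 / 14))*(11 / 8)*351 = 81081 / 16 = 5067.56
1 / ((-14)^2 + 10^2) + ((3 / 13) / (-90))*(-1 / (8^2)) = 3157 / 923520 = 0.00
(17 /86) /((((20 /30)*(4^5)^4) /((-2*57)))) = -2907 /94557999988736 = -0.00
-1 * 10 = -10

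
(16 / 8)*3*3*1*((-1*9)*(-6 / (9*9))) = 12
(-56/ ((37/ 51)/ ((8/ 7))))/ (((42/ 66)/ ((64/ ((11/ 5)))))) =-1044480/ 259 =-4032.74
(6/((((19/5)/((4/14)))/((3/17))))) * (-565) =-101700/2261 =-44.98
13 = 13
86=86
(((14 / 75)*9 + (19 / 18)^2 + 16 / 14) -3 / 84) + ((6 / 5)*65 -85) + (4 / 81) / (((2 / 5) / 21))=-14347 / 28350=-0.51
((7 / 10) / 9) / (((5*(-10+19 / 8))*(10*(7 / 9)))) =-2 / 7625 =-0.00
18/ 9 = 2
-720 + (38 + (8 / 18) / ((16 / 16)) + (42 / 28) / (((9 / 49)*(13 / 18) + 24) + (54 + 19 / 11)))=-528055373 / 774801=-681.54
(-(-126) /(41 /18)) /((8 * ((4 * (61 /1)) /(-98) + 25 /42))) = -83349 /22837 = -3.65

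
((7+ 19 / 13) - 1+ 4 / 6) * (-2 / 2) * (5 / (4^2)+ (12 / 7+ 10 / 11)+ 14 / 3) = -8907383 / 144144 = -61.80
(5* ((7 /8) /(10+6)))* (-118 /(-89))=2065 /5696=0.36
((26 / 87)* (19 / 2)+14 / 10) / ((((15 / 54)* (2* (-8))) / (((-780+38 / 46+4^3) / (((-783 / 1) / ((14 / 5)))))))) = -17693641 / 7253625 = -2.44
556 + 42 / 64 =17813 / 32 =556.66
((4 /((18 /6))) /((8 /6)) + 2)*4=12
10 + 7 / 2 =27 / 2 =13.50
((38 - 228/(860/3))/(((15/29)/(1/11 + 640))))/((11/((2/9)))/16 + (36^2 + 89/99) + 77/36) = 52265849952/1478179825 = 35.36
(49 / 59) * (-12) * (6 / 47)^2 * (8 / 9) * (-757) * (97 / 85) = 124.72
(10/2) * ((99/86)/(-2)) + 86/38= -2009/3268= -0.61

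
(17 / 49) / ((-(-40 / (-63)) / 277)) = -42381 / 280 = -151.36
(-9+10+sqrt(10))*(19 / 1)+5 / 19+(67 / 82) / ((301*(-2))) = 18065951 / 937916+19*sqrt(10) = 79.35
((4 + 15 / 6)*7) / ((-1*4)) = -91 / 8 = -11.38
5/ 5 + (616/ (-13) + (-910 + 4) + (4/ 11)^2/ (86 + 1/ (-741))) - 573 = -152903522622/ 100239425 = -1525.38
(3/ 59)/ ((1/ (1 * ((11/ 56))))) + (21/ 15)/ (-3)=-22633/ 49560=-0.46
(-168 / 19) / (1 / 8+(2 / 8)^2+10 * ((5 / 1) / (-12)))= 8064 / 3629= 2.22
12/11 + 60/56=333/154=2.16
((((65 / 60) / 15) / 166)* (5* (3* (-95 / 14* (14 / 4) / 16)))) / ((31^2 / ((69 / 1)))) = -28405 / 40838656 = -0.00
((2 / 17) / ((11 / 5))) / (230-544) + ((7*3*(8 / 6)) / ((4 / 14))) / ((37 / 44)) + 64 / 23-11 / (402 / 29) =118.53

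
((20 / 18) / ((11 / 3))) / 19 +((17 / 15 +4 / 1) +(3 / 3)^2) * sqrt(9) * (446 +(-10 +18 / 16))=50430337 / 6270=8043.12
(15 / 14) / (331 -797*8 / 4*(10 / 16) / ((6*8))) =1440 / 416969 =0.00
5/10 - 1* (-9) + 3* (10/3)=39/2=19.50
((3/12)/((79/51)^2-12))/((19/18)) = -23409/948898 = -0.02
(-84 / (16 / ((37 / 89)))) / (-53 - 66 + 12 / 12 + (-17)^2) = -259 / 20292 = -0.01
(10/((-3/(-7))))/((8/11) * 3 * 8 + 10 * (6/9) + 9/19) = 2090/2203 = 0.95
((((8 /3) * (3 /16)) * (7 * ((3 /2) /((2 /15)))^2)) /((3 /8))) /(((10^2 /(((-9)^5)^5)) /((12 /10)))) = -407048159021280417832731183 /40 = -10176203975532010445818280.00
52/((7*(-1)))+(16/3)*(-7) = -940/21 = -44.76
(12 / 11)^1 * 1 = 12 / 11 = 1.09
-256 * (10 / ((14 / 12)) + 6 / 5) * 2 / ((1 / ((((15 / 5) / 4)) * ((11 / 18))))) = -80256 / 35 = -2293.03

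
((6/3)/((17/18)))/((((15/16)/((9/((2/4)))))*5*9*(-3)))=-128/425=-0.30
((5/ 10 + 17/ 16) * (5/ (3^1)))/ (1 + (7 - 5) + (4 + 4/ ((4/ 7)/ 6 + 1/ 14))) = 125/ 1488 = 0.08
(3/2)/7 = 3/14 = 0.21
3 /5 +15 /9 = 34 /15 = 2.27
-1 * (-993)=993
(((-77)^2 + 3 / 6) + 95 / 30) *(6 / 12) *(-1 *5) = -44495 / 3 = -14831.67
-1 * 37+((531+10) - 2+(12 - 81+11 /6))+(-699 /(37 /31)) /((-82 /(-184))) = -8003435 /9102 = -879.31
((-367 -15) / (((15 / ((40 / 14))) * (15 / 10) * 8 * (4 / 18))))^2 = 36481 / 49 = 744.51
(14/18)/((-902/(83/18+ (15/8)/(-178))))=-412727/104040288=-0.00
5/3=1.67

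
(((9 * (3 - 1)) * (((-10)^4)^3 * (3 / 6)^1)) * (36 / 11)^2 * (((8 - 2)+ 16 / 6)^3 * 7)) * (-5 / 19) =-265749120000000000000 / 2299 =-115593353632013919.10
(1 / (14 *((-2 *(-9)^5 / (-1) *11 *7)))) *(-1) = 1 / 127309644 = 0.00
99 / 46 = 2.15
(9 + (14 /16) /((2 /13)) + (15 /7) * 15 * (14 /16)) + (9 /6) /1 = 709 /16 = 44.31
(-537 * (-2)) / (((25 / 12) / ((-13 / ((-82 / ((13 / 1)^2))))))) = 14157468 / 1025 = 13812.16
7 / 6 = 1.17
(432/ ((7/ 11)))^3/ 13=107307307008/ 4459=24065330.12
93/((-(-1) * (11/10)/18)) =16740/11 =1521.82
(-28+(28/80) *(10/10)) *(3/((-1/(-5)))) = -1659/4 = -414.75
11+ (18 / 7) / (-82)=3148 / 287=10.97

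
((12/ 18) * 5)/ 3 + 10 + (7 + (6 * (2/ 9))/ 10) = 821/ 45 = 18.24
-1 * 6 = -6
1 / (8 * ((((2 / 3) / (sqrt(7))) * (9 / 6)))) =sqrt(7) / 8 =0.33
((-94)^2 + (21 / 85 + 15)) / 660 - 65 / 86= 1387639 / 109650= 12.66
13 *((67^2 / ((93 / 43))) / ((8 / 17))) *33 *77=36132145049 / 248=145694133.26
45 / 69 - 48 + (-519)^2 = 6194214 / 23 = 269313.65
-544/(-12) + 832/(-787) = 104536/2361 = 44.28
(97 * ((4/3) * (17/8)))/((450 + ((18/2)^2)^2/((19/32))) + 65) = 31331/1318422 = 0.02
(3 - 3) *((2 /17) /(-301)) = 0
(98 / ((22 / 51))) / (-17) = -147 / 11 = -13.36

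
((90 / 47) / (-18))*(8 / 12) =-0.07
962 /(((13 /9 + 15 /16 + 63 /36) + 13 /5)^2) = 13478400 /634957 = 21.23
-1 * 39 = -39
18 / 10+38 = 199 / 5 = 39.80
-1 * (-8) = 8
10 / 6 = 1.67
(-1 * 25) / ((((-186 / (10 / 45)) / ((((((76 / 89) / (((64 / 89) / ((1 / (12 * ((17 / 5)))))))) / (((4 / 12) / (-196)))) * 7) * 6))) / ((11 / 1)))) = -8960875 / 37944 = -236.16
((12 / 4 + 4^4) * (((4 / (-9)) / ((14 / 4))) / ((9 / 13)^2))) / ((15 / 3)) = -50024 / 3645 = -13.72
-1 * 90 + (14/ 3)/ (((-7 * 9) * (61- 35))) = -31591/ 351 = -90.00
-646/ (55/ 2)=-1292/ 55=-23.49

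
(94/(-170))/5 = -47/425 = -0.11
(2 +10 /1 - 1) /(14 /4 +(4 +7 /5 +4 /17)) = 1870 /1553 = 1.20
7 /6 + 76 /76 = 2.17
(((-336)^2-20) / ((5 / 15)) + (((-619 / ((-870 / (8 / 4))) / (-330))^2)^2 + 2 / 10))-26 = 143781351938938567676101921 / 424632066593006250000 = 338602.20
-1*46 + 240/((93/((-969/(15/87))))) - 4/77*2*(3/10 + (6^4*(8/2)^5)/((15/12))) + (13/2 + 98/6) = -1787839433/14322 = -124831.69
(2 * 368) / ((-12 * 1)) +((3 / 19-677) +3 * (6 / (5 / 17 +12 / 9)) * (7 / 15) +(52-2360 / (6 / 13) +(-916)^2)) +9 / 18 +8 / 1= 39422010923 / 47310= 833270.15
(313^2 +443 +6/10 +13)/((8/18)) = 1107288/5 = 221457.60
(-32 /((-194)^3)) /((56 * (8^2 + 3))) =1 /856087274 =0.00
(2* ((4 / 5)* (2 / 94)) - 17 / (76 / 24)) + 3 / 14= -320057 / 62510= -5.12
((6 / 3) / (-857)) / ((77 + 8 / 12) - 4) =-6 / 189397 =-0.00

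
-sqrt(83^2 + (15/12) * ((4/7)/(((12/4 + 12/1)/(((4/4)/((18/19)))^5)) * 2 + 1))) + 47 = 47-2 * sqrt(6028378250985296871)/59163139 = -36.00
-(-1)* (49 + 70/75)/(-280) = -107/600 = -0.18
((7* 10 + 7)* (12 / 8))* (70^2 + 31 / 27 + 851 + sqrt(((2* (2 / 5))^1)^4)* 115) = 30279326 / 45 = 672873.91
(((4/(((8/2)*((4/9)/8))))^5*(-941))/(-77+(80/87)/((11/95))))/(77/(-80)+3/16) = -68065035920640/2048759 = -33222568.36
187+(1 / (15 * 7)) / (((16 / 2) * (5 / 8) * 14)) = 1374451 / 7350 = 187.00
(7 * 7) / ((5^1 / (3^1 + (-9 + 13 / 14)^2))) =13357 / 20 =667.85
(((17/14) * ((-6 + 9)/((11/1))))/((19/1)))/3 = 17/2926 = 0.01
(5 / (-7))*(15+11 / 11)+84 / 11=-292 / 77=-3.79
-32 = -32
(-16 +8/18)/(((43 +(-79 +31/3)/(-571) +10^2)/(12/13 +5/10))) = -295778/1912287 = -0.15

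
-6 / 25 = -0.24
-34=-34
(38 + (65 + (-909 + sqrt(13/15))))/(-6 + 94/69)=27807/160 - 23 * sqrt(195)/1600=173.59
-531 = -531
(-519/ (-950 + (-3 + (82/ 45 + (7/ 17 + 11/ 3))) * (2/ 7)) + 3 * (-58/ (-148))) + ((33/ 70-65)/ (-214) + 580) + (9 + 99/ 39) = 593.56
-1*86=-86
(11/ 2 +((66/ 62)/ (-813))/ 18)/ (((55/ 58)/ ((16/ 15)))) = 35082112/ 5670675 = 6.19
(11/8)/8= 11/64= 0.17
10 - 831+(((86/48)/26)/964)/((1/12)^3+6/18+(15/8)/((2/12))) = -51487586894/62713261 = -821.00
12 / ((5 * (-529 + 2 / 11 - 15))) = -22 / 4985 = -0.00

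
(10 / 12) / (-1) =-5 / 6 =-0.83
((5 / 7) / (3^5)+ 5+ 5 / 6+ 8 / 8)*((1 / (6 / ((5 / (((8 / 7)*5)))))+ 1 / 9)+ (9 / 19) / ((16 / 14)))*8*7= 42723109 / 166212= 257.04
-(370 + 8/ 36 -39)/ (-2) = 2981/ 18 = 165.61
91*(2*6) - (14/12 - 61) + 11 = 6977/6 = 1162.83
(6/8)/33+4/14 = 95/308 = 0.31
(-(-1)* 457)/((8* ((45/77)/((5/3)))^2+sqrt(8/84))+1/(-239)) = 2696378944678419/5205249778837 - 131092203245311* sqrt(42)/5205249778837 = 354.80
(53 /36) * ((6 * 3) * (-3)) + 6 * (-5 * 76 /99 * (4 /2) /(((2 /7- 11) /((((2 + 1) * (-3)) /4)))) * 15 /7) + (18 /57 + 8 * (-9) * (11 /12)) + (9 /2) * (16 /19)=-67767 /418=-162.12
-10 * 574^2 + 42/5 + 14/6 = -49421239/15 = -3294749.27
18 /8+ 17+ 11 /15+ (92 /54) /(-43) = 19.94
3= 3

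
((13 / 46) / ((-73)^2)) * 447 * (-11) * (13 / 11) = -75543 / 245134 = -0.31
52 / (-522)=-26 / 261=-0.10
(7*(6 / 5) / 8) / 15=7 / 100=0.07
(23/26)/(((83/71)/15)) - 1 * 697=-1479631/2158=-685.65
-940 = -940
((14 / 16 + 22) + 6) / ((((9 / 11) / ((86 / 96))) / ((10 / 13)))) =182105 / 7488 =24.32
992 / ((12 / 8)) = 1984 / 3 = 661.33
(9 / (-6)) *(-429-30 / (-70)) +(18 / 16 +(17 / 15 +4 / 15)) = 180707 / 280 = 645.38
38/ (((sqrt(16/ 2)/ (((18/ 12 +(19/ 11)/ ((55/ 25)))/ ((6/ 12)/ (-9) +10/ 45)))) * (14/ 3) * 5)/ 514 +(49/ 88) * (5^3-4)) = 497364875655984/ 881840996050619-4443920640 * sqrt(2)/ 80167363277329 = 0.56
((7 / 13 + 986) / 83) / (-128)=-12825 / 138112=-0.09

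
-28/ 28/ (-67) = 1/ 67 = 0.01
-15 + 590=575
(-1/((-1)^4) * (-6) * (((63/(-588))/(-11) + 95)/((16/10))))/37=438945/45584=9.63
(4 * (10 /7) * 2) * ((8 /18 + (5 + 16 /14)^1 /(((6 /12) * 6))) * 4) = 50240 /441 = 113.92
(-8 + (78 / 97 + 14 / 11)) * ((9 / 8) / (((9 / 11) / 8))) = -6320 / 97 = -65.15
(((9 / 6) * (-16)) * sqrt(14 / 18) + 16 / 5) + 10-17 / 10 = 23 / 2-8 * sqrt(7) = -9.67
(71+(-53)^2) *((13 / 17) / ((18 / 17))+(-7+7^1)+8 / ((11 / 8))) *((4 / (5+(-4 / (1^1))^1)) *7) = 5801600 / 11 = 527418.18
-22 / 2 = -11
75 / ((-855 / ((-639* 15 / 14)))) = 15975 / 266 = 60.06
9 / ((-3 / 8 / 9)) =-216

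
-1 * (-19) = 19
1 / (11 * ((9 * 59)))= 1 / 5841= 0.00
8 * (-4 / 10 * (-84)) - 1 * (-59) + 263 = 2954 / 5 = 590.80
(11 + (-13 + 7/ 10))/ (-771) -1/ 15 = -0.06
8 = 8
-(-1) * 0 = 0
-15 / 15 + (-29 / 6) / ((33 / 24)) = -149 / 33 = -4.52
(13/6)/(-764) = -13/4584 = -0.00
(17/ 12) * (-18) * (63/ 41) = -3213/ 82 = -39.18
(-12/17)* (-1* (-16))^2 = -3072/17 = -180.71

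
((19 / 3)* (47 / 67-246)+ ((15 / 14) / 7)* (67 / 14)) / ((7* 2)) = -428225575 / 3860808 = -110.92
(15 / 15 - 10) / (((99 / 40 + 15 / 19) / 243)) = -554040 / 827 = -669.94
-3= -3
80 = 80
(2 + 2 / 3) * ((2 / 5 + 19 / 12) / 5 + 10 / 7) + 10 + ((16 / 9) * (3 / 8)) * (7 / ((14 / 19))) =33391 / 1575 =21.20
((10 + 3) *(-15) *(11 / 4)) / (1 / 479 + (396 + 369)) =-1027455 / 1465744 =-0.70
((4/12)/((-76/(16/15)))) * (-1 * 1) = 4/855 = 0.00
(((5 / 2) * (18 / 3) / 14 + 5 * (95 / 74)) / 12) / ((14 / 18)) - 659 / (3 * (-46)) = 1395557 / 250194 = 5.58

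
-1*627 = -627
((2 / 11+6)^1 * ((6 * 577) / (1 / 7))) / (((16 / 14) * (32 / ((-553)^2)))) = 440953030707 / 352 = 1252707473.60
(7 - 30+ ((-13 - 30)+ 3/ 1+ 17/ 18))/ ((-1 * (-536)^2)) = 1117/ 5171328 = 0.00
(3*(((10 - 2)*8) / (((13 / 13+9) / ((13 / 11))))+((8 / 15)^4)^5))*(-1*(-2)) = 55332297352798491975633472 / 1219260801029205322265625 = 45.38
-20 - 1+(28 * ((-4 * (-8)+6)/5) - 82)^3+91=279735014/125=2237880.11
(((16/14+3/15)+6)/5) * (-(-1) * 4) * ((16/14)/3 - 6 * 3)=-76072/735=-103.50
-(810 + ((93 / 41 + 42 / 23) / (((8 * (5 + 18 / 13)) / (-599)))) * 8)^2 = -1111041089992089 / 6126036361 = -181363.78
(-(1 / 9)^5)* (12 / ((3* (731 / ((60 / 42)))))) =-40 / 302153733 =-0.00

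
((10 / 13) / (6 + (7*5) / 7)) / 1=10 / 143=0.07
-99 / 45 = -11 / 5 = -2.20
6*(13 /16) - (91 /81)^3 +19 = 95476663 /4251528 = 22.46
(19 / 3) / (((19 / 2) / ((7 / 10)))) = 7 / 15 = 0.47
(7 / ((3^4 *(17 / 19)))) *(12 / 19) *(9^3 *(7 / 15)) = 1764 / 85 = 20.75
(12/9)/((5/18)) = 24/5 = 4.80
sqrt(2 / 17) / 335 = sqrt(34) / 5695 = 0.00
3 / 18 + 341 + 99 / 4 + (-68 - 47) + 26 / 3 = 3115 / 12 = 259.58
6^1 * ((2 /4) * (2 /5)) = 6 /5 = 1.20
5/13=0.38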